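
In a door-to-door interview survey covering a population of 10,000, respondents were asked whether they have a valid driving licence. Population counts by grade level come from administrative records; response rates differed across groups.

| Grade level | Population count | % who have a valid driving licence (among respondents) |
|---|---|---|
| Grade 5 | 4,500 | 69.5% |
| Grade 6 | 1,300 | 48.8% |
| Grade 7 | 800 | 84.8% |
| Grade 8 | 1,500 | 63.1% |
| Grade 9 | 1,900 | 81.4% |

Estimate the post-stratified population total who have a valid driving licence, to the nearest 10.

Apply each group's respondent rate to its population count:
  Grade 5: 4,500 × 69.5% = 3127.5
  Grade 6: 1,300 × 48.8% = 634.4
  Grade 7: 800 × 84.8% = 678.4
  Grade 8: 1,500 × 63.1% = 946.5
  Grade 9: 1,900 × 81.4% = 1546.6
Estimated total = 6933.4 → 6,930.

6,930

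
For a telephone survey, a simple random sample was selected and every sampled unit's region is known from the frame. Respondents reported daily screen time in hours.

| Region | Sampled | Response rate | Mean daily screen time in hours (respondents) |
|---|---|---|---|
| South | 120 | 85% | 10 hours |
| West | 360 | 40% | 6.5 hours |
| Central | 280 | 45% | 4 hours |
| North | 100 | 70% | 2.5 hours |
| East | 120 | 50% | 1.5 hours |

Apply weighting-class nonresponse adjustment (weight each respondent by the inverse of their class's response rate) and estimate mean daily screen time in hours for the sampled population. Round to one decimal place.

5.2

Weighting each respondent by the inverse class response rate inflates each class back to its sampled size, so the class weight is n_sampled:
  South: 120 × 10 = 1200
  West: 360 × 6.5 = 2340
  Central: 280 × 4 = 1120
  North: 100 × 2.5 = 250
  East: 120 × 1.5 = 180
Adjusted estimate = 5090 / 980 = 5.19388 → 5.2.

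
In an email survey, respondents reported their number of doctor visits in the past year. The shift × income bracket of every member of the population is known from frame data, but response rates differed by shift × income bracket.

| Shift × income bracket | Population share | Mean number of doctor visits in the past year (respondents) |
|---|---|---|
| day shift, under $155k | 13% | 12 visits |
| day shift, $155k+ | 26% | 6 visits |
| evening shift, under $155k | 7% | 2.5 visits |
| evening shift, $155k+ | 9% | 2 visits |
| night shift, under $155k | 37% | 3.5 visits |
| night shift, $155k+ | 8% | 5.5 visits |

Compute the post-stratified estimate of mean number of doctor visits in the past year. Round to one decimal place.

5.2

Post-stratification weights by population share, not respondent share:
  day shift, under $155k: 0.13 × 12 = 1.56
  day shift, $155k+: 0.26 × 6 = 1.56
  evening shift, under $155k: 0.07 × 2.5 = 0.175
  evening shift, $155k+: 0.09 × 2 = 0.18
  night shift, under $155k: 0.37 × 3.5 = 1.295
  night shift, $155k+: 0.08 × 5.5 = 0.44
Post-stratified estimate = 5.21 → 5.2.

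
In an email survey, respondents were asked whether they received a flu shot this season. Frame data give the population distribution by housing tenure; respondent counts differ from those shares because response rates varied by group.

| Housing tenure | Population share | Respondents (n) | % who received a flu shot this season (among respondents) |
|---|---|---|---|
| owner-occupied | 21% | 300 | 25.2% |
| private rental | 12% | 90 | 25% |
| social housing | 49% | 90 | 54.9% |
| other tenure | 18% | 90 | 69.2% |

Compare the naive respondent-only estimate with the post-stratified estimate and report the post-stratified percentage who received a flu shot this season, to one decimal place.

47.6%

Unadjusted (pooled respondent) estimate weights by respondent counts:
  (300/570)×25.2 + (90/570)×25 + (90/570)×54.9 + (90/570)×69.2 = 36.8053%
Post-stratifying to population shares instead:
  0.21×25.2 + 0.12×25 + 0.49×54.9 + 0.18×69.2 = 47.649%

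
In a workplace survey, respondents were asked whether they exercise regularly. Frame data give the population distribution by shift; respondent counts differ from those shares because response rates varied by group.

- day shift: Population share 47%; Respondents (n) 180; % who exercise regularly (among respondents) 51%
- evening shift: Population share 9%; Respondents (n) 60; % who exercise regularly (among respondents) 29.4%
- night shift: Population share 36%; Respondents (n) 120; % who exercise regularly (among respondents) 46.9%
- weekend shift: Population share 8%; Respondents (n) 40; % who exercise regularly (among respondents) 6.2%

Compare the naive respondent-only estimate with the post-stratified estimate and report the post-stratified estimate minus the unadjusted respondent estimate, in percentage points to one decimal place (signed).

+1.9 percentage points

Without adjustment, the pooled respondent share is:
  (180/400)×51 + (60/400)×29.4 + (120/400)×46.9 + (40/400)×6.2 = 42.05%
Post-stratified estimate weights by population shares:
  0.47×51 + 0.09×29.4 + 0.36×46.9 + 0.08×6.2 = 43.996%
Difference = 43.996 − 42.05 = 1.946 pp.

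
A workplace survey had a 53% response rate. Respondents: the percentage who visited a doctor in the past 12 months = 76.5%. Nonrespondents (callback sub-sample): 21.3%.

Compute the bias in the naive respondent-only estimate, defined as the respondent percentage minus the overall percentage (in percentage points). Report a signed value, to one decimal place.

+25.9 percentage points

Nonresponse fraction = 1 − 0.53 = 0.47.
Bias = (nonresponse fraction) × (respondent percentage − nonrespondent percentage)
     = 0.47 × (76.5 − 21.3) = 0.47 × 55.2 = 25.944.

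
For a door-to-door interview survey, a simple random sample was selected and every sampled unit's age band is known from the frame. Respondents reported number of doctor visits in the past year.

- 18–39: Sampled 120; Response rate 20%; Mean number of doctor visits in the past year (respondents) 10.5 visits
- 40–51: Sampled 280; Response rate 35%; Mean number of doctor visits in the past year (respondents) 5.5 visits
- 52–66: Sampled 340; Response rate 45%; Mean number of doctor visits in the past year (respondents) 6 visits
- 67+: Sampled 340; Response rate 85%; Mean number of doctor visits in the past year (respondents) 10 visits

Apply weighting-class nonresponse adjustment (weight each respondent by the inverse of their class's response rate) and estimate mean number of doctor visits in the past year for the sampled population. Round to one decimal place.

7.6

Inverse-response-rate weighting restores each class to its sampled count, so class totals weight by n_sampled:
  18–39: 120 × 10.5 = 1260
  40–51: 280 × 5.5 = 1540
  52–66: 340 × 6 = 2040
  67+: 340 × 10 = 3400
Adjusted estimate = 8240 / 1,080 = 7.62963 → 7.6.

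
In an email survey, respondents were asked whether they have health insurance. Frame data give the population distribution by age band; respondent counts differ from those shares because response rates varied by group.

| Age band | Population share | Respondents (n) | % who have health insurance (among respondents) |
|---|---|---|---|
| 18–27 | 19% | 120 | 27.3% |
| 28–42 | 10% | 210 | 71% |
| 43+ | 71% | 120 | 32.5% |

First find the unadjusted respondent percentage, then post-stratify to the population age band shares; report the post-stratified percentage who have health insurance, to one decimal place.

Without adjustment, the pooled respondent share is:
  (120/450)×27.3 + (210/450)×71 + (120/450)×32.5 = 49.08%
Reweighting by population age band shares:
  0.19×27.3 + 0.1×71 + 0.71×32.5 = 35.362%

35.4%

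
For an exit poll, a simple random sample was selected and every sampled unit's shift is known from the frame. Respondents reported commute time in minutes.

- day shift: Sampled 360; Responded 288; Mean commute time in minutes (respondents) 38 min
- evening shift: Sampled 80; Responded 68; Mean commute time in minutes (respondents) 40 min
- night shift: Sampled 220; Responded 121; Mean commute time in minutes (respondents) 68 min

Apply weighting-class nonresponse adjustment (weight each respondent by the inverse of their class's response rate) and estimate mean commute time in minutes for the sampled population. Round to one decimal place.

Response rates by class: day shift 288/360 = 80%, evening shift 68/80 = 85%, night shift 121/220 = 55%.
With weight = n_sampled/n_responded per class, the weighted class total is n_sampled:
  day shift: 360 × 38 = 13,680
  evening shift: 80 × 40 = 3200
  night shift: 220 × 68 = 14,960
Adjusted estimate = 31,840 / 660 = 48.2424 → 48.2.

48.2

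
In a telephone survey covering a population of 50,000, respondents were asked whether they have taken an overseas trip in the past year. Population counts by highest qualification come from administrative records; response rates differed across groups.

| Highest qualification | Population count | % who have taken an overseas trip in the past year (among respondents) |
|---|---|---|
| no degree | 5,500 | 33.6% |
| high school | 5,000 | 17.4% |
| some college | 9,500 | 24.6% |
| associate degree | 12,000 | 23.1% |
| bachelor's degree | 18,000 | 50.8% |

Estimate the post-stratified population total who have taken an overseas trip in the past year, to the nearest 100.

Each cell contributes its population count × the respondent rate:
  no degree: 5,500 × 33.6% = 1848
  high school: 5,000 × 17.4% = 870
  some college: 9,500 × 24.6% = 2337
  associate degree: 12,000 × 23.1% = 2772
  bachelor's degree: 18,000 × 50.8% = 9144
Estimated total = 16,971 → 17,000.

17,000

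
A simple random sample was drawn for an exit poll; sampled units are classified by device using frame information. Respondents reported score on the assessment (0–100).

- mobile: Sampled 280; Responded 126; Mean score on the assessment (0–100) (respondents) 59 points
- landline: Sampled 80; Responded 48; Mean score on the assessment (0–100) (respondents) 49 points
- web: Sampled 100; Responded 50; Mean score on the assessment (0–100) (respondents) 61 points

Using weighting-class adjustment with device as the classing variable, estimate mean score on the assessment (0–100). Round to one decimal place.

Response rates by class: mobile 126/280 = 45%, landline 48/80 = 60%, web 50/100 = 50%.
Inverse-response-rate weighting restores each class to its sampled count, so class totals weight by n_sampled:
  mobile: 280 × 59 = 16,520
  landline: 80 × 49 = 3920
  web: 100 × 61 = 6100
Adjusted estimate = 26,540 / 460 = 57.6957 → 57.7.

57.7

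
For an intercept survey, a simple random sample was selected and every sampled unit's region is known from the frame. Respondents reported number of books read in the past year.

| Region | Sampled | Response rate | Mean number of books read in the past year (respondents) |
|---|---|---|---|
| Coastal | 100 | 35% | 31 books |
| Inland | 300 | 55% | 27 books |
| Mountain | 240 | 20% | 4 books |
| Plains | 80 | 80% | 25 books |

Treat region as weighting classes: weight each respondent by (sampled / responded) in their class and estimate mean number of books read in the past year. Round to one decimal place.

19.7

Weighting each respondent by the inverse class response rate inflates each class back to its sampled size, so the class weight is n_sampled:
  Coastal: 100 × 31 = 3100
  Inland: 300 × 27 = 8100
  Mountain: 240 × 4 = 960
  Plains: 80 × 25 = 2000
Adjusted estimate = 14,160 / 720 = 19.6667 → 19.7.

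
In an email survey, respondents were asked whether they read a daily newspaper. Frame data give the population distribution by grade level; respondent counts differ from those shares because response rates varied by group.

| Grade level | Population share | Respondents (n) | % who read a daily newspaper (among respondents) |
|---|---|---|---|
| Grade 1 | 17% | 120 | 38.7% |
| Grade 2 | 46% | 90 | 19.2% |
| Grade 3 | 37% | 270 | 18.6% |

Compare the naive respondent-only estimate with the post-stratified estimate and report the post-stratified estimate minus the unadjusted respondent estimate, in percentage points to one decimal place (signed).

-1.4 percentage points

Unadjusted (pooled respondent) estimate weights by respondent counts:
  (120/480)×38.7 + (90/480)×19.2 + (270/480)×18.6 = 23.7375%
Reweighting by population grade level shares:
  0.17×38.7 + 0.46×19.2 + 0.37×18.6 = 22.293%
Difference = 22.293 − 23.7375 = -1.4445 pp.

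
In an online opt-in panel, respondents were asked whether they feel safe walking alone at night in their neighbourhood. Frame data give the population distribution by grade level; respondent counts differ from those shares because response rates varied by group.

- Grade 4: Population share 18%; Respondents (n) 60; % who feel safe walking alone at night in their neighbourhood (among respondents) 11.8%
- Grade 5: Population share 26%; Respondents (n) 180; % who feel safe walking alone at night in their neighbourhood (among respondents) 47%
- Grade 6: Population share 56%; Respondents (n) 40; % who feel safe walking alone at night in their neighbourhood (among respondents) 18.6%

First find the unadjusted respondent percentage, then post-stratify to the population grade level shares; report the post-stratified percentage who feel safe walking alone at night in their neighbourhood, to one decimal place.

Naive respondent-only estimate (weights = respondent counts):
  (60/280)×11.8 + (180/280)×47 + (40/280)×18.6 = 35.4%
Post-stratified estimate weights by population shares:
  0.18×11.8 + 0.26×47 + 0.56×18.6 = 24.76%

24.8%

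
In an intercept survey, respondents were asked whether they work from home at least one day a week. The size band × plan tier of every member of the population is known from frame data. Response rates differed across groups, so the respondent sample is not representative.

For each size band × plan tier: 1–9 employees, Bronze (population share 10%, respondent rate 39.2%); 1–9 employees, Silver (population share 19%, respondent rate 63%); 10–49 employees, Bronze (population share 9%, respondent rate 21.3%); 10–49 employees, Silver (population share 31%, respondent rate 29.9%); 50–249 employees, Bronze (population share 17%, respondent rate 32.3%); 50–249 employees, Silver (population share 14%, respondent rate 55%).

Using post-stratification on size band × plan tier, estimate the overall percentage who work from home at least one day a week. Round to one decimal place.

40.3%

Post-stratification weights by population share, not respondent share:
  1–9 employees, Bronze: 0.1 × 39.2 = 3.92
  1–9 employees, Silver: 0.19 × 63 = 11.97
  10–49 employees, Bronze: 0.09 × 21.3 = 1.917
  10–49 employees, Silver: 0.31 × 29.9 = 9.269
  50–249 employees, Bronze: 0.17 × 32.3 = 5.491
  50–249 employees, Silver: 0.14 × 55 = 7.7
Post-stratified estimate = 40.267 → 40.3%.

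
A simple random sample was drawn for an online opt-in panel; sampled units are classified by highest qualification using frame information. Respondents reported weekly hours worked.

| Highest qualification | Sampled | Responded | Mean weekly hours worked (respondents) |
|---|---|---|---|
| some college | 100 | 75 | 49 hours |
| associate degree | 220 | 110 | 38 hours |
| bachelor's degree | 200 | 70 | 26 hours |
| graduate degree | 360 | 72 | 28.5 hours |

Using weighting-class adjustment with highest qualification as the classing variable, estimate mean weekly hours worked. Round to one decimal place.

Response rates by class: some college 75/100 = 75%, associate degree 110/220 = 50%, bachelor's degree 70/200 = 35%, graduate degree 72/360 = 20%.
Each respondent's weight = sampled/responded in their class; summing within a class gives n_sampled, so:
  some college: 100 × 49 = 4900
  associate degree: 220 × 38 = 8360
  bachelor's degree: 200 × 26 = 5200
  graduate degree: 360 × 28.5 = 10,260
Adjusted estimate = 28,720 / 880 = 32.6364 → 32.6.

32.6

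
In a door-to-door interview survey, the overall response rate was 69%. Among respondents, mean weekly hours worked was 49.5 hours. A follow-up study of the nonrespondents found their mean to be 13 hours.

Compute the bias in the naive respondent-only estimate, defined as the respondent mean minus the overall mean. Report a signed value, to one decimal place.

+11.3

Nonresponse fraction = 1 − 0.69 = 0.31.
Bias = (nonresponse fraction) × (respondent mean − nonrespondent mean)
     = 0.31 × (49.5 − 13) = 0.31 × 36.5 = 11.315.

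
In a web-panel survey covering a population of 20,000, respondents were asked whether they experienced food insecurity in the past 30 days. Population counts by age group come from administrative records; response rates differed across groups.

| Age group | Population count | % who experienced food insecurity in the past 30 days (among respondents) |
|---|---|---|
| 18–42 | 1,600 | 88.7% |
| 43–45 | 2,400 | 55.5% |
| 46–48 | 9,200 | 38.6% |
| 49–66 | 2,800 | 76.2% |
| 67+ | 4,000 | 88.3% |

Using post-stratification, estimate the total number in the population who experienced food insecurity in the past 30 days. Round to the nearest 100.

Each cell contributes its population count × the respondent rate:
  18–42: 1,600 × 88.7% = 1419.2
  43–45: 2,400 × 55.5% = 1332
  46–48: 9,200 × 38.6% = 3551.2
  49–66: 2,800 × 76.2% = 2133.6
  67+: 4,000 × 88.3% = 3532
Estimated total = 11,968 → 12,000.

12,000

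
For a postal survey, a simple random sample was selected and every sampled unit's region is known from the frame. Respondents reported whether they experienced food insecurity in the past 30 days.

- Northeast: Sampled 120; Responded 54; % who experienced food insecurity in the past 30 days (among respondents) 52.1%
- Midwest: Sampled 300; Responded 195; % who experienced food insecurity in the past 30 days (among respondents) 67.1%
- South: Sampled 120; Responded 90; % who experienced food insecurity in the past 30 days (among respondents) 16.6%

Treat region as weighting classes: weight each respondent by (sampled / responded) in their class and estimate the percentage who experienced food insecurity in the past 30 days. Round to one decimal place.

Class response rates: Northeast 54/120 = 45%, Midwest 195/300 = 65%, South 90/120 = 75%.
Weighting each respondent by the inverse class response rate inflates each class back to its sampled size, so the class weight is n_sampled:
  Northeast: 120 × 52.1 = 6252
  Midwest: 300 × 67.1 = 20,130
  South: 120 × 16.6 = 1992
Adjusted estimate = 28,374 / 540 = 52.5444 → 52.5%.

52.5%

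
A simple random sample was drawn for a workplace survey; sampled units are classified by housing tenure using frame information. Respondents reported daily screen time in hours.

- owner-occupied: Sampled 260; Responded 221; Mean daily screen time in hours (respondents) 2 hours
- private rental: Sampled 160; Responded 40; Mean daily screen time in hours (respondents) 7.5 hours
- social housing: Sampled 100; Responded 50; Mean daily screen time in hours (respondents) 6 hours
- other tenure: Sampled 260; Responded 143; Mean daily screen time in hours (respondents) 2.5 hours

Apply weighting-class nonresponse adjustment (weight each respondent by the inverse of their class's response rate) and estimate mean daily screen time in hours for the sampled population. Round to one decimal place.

3.8

Class response rates: owner-occupied 221/260 = 85%, private rental 40/160 = 25%, social housing 50/100 = 50%, other tenure 143/260 = 55%.
Inverse-response-rate weighting restores each class to its sampled count, so class totals weight by n_sampled:
  owner-occupied: 260 × 2 = 520
  private rental: 160 × 7.5 = 1200
  social housing: 100 × 6 = 600
  other tenure: 260 × 2.5 = 650
Adjusted estimate = 2970 / 780 = 3.80769 → 3.8.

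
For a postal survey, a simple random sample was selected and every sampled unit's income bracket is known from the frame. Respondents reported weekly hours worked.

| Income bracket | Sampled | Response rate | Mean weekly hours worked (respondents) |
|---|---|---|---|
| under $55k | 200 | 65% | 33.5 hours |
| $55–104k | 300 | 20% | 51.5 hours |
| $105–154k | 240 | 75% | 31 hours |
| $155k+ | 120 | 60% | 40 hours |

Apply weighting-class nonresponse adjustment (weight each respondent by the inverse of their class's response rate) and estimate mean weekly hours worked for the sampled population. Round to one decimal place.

40.0

Weighting each respondent by the inverse class response rate inflates each class back to its sampled size, so the class weight is n_sampled:
  under $55k: 200 × 33.5 = 6700
  $55–104k: 300 × 51.5 = 15,450
  $105–154k: 240 × 31 = 7440
  $155k+: 120 × 40 = 4800
Adjusted estimate = 34,390 / 860 = 39.9884 → 40.0.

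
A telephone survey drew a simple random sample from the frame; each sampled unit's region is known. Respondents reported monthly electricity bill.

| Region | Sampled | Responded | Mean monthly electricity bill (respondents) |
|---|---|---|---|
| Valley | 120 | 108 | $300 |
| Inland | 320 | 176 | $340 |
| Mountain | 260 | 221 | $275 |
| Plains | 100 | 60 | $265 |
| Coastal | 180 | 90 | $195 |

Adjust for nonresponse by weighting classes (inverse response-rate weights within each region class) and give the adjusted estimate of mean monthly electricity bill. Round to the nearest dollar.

$284

Class response rates: Valley 108/120 = 90%, Inland 176/320 = 55%, Mountain 221/260 = 85%, Plains 60/100 = 60%, Coastal 90/180 = 50%.
With weight = n_sampled/n_responded per class, the weighted class total is n_sampled:
  Valley: 120 × 300 = 36,000
  Inland: 320 × 340 = 108,800
  Mountain: 260 × 275 = 71,500
  Plains: 100 × 265 = 26,500
  Coastal: 180 × 195 = 35,100
Adjusted estimate = 277,900 / 980 = 283.571 → $284.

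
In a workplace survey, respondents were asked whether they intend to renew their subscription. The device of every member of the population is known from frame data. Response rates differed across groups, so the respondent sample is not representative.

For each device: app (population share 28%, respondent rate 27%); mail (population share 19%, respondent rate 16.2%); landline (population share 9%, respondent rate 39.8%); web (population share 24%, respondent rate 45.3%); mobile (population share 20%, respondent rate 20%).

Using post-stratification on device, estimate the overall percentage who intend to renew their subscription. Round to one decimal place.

Weight each group's respondent value by its population share:
  app: 0.28 × 27 = 7.56
  mail: 0.19 × 16.2 = 3.078
  landline: 0.09 × 39.8 = 3.582
  web: 0.24 × 45.3 = 10.872
  mobile: 0.2 × 20 = 4
Post-stratified estimate = 29.092 → 29.1%.

29.1%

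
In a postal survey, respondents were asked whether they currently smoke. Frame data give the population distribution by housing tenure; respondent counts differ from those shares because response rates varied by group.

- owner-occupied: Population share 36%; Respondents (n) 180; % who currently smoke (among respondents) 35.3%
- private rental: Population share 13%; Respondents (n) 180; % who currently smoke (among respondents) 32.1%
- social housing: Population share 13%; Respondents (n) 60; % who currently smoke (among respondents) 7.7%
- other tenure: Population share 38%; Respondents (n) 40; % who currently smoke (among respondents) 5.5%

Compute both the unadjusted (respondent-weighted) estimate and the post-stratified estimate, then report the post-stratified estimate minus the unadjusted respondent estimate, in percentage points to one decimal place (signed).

-7.9 percentage points

Naive respondent-only estimate (weights = respondent counts):
  (180/460)×35.3 + (180/460)×32.1 + (60/460)×7.7 + (40/460)×5.5 = 27.8565%
Reweighting by population housing tenure shares:
  0.36×35.3 + 0.13×32.1 + 0.13×7.7 + 0.38×5.5 = 19.972%
Difference = 19.972 − 27.8565 = -7.8845 pp.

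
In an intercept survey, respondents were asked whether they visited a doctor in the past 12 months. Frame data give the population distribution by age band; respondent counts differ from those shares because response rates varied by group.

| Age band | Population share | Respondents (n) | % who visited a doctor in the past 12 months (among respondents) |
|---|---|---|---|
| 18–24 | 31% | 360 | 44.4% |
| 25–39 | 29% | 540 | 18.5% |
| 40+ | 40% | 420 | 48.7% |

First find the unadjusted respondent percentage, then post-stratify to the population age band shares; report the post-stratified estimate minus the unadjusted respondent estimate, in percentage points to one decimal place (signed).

Naive respondent-only estimate (weights = respondent counts):
  (360/1320)×44.4 + (540/1320)×18.5 + (420/1320)×48.7 = 35.1727%
Post-stratified estimate weights by population shares:
  0.31×44.4 + 0.29×18.5 + 0.4×48.7 = 38.609%
Difference = 38.609 − 35.1727 = 3.4363 pp.

+3.4 percentage points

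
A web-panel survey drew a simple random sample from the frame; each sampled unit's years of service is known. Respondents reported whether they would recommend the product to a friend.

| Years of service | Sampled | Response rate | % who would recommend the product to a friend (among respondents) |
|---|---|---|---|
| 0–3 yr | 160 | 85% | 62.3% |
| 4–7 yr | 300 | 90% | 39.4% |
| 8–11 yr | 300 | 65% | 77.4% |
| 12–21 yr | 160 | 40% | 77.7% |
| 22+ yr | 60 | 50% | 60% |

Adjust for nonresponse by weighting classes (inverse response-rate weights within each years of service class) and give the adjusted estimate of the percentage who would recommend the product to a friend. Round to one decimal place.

62.3%

Each respondent's weight = sampled/responded in their class; summing within a class gives n_sampled, so:
  0–3 yr: 160 × 62.3 = 9968
  4–7 yr: 300 × 39.4 = 11,820
  8–11 yr: 300 × 77.4 = 23,220
  12–21 yr: 160 × 77.7 = 12,432
  22+ yr: 60 × 60 = 3600
Adjusted estimate = 61,040 / 980 = 62.2857 → 62.3%.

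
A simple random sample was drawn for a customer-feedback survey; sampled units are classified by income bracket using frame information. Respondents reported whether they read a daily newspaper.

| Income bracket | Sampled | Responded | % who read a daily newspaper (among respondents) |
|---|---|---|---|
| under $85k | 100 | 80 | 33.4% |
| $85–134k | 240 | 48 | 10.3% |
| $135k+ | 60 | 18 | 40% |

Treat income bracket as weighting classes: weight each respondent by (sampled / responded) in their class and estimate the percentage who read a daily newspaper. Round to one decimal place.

20.5%

Class response rates: under $85k 80/100 = 80%, $85–134k 48/240 = 20%, $135k+ 18/60 = 30%.
With weight = n_sampled/n_responded per class, the weighted class total is n_sampled:
  under $85k: 100 × 33.4 = 3340
  $85–134k: 240 × 10.3 = 2472
  $135k+: 60 × 40 = 2400
Adjusted estimate = 8212 / 400 = 20.53 → 20.5%.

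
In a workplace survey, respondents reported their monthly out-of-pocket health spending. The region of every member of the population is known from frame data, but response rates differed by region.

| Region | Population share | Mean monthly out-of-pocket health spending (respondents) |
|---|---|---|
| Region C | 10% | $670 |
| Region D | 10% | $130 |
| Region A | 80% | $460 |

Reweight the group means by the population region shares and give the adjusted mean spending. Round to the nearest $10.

$450

Each cell contributes population-share × respondent value:
  Region C: 0.1 × 670 = 67
  Region D: 0.1 × 130 = 13
  Region A: 0.8 × 460 = 368
Post-stratified estimate = 448 → $450.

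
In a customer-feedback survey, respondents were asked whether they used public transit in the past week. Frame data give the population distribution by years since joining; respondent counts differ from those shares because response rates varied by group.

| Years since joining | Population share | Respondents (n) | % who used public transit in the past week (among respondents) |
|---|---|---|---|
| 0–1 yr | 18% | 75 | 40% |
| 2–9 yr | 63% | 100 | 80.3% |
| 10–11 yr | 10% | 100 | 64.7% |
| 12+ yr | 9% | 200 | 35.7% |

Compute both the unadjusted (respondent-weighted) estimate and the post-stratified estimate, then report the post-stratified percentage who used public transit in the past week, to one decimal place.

Without adjustment, the pooled respondent share is:
  (75/475)×40 + (100/475)×80.3 + (100/475)×64.7 + (200/475)×35.7 = 51.8737%
Reweighting by population years since joining shares:
  0.18×40 + 0.63×80.3 + 0.1×64.7 + 0.09×35.7 = 67.472%

67.5%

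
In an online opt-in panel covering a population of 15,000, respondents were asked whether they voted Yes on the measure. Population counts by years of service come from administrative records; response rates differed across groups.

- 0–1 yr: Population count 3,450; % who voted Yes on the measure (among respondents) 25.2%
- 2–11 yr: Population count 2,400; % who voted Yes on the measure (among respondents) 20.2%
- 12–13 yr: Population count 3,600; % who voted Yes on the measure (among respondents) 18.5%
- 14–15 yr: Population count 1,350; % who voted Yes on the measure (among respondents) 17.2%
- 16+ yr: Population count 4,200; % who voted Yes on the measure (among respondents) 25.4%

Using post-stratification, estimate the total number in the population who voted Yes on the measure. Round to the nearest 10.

3,320

Each cell contributes its population count × the respondent rate:
  0–1 yr: 3,450 × 25.2% = 869.4
  2–11 yr: 2,400 × 20.2% = 484.8
  12–13 yr: 3,600 × 18.5% = 666
  14–15 yr: 1,350 × 17.2% = 232.2
  16+ yr: 4,200 × 25.4% = 1066.8
Estimated total = 3319.2 → 3,320.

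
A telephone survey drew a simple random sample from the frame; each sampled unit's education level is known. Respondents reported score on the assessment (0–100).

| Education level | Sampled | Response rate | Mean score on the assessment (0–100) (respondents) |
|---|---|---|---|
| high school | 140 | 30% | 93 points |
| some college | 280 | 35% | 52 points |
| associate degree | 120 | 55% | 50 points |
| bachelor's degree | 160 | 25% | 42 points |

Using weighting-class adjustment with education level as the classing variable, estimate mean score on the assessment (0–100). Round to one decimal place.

Each respondent's weight = sampled/responded in their class; summing within a class gives n_sampled, so:
  high school: 140 × 93 = 13,020
  some college: 280 × 52 = 14,560
  associate degree: 120 × 50 = 6000
  bachelor's degree: 160 × 42 = 6720
Adjusted estimate = 40,300 / 700 = 57.5714 → 57.6.

57.6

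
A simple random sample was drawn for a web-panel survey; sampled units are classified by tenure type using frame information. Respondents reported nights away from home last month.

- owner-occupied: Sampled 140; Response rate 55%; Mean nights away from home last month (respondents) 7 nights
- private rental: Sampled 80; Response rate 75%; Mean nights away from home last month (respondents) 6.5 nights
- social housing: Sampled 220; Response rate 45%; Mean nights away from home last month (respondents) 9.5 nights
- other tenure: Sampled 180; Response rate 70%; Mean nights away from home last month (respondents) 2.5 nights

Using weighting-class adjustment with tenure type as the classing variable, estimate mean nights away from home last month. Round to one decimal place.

Each respondent's weight = sampled/responded in their class; summing within a class gives n_sampled, so:
  owner-occupied: 140 × 7 = 980
  private rental: 80 × 6.5 = 520
  social housing: 220 × 9.5 = 2090
  other tenure: 180 × 2.5 = 450
Adjusted estimate = 4040 / 620 = 6.51613 → 6.5.

6.5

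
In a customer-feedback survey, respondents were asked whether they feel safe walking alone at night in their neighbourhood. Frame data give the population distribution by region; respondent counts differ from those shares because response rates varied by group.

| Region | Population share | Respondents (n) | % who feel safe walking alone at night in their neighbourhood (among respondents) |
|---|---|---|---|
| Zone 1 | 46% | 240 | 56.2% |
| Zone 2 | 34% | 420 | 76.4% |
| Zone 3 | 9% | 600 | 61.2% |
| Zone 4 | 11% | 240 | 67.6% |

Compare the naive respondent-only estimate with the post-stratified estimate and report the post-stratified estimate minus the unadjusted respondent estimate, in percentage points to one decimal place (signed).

Unadjusted (pooled respondent) estimate weights by respondent counts:
  (240/1500)×56.2 + (420/1500)×76.4 + (600/1500)×61.2 + (240/1500)×67.6 = 65.68%
Reweighting by population region shares:
  0.46×56.2 + 0.34×76.4 + 0.09×61.2 + 0.11×67.6 = 64.772%
Difference = 64.772 − 65.68 = -0.908 pp.

-0.9 percentage points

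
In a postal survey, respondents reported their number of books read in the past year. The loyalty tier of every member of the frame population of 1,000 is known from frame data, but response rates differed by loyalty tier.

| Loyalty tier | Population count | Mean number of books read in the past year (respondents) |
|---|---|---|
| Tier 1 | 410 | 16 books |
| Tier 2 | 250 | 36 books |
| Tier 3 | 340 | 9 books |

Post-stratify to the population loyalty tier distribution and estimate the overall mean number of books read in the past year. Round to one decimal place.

Reweight to the known loyalty tier distribution:
  Tier 1: (410/1,000) × 16 = 6.56
  Tier 2: (250/1,000) × 36 = 9
  Tier 3: (340/1,000) × 9 = 3.06
Post-stratified estimate = 18.62 → 18.6.

18.6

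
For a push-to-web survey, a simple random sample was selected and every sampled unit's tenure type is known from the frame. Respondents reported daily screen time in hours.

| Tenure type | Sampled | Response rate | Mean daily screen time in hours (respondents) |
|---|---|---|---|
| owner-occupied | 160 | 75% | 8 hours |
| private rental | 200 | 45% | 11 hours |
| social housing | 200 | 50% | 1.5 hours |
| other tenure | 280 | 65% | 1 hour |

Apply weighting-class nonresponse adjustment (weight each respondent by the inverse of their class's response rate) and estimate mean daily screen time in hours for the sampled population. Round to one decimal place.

With weight = n_sampled/n_responded per class, the weighted class total is n_sampled:
  owner-occupied: 160 × 8 = 1280
  private rental: 200 × 11 = 2200
  social housing: 200 × 1.5 = 300
  other tenure: 280 × 1 = 280
Adjusted estimate = 4060 / 840 = 4.83333 → 4.8.

4.8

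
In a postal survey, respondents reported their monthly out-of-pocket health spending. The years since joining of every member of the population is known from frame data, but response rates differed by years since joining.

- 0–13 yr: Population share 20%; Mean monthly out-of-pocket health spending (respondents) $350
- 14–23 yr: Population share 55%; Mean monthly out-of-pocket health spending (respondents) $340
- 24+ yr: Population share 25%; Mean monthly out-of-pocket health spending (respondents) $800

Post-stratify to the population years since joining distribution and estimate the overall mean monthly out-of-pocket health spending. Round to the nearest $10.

Reweight to the known years since joining distribution:
  0–13 yr: 0.2 × 350 = 70
  14–23 yr: 0.55 × 340 = 187
  24+ yr: 0.25 × 800 = 200
Post-stratified estimate = 457 → $460.

$460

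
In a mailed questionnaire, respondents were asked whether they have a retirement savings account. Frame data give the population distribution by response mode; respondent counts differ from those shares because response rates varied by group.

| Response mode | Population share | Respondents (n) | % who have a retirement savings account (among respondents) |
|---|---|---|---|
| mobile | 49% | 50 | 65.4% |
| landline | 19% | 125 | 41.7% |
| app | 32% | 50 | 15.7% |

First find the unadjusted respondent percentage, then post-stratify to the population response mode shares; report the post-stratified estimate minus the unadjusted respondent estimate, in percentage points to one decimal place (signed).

+3.8 percentage points

Without adjustment, the pooled respondent share is:
  (50/225)×65.4 + (125/225)×41.7 + (50/225)×15.7 = 41.1889%
Post-stratifying to population shares instead:
  0.49×65.4 + 0.19×41.7 + 0.32×15.7 = 44.993%
Difference = 44.993 − 41.1889 = 3.8041 pp.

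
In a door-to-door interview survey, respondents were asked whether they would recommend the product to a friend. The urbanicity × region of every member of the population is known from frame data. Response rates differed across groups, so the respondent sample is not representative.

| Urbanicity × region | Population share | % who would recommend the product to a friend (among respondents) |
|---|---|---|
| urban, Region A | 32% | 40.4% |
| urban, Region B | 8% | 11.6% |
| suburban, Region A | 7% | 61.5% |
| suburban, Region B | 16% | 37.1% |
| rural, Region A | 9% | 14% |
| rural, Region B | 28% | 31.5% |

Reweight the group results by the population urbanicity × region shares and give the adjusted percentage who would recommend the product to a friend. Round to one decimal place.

34.2%

Weight each group's respondent value by its population share:
  urban, Region A: 0.32 × 40.4 = 12.928
  urban, Region B: 0.08 × 11.6 = 0.928
  suburban, Region A: 0.07 × 61.5 = 4.305
  suburban, Region B: 0.16 × 37.1 = 5.936
  rural, Region A: 0.09 × 14 = 1.26
  rural, Region B: 0.28 × 31.5 = 8.82
Post-stratified estimate = 34.177 → 34.2%.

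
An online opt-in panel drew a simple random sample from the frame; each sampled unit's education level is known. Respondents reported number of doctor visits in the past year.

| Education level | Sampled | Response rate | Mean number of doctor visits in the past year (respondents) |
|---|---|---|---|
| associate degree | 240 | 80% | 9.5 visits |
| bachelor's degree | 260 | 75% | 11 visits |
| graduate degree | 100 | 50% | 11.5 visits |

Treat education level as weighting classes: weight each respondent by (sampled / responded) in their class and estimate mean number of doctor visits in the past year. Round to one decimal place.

With weight = n_sampled/n_responded per class, the weighted class total is n_sampled:
  associate degree: 240 × 9.5 = 2280
  bachelor's degree: 260 × 11 = 2860
  graduate degree: 100 × 11.5 = 1150
Adjusted estimate = 6290 / 600 = 10.4833 → 10.5.

10.5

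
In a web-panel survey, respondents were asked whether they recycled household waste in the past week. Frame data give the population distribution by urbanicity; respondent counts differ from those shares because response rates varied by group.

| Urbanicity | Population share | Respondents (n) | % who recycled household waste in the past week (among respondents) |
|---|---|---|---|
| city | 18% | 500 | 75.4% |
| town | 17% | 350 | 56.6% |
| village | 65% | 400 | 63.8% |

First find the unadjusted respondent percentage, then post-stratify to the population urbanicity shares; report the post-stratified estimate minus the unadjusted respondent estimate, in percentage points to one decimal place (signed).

Unadjusted (pooled respondent) estimate weights by respondent counts:
  (500/1250)×75.4 + (350/1250)×56.6 + (400/1250)×63.8 = 66.424%
Reweighting by population urbanicity shares:
  0.18×75.4 + 0.17×56.6 + 0.65×63.8 = 64.664%
Difference = 64.664 − 66.424 = -1.76 pp.

-1.8 percentage points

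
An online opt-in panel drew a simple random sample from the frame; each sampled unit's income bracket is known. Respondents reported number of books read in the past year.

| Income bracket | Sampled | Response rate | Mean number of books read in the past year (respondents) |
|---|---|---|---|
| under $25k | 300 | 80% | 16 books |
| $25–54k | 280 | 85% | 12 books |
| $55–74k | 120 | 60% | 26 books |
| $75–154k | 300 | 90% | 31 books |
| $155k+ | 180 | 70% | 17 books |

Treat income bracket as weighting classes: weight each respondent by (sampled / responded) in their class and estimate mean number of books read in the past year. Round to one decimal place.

Weighting each respondent by the inverse class response rate inflates each class back to its sampled size, so the class weight is n_sampled:
  under $25k: 300 × 16 = 4800
  $25–54k: 280 × 12 = 3360
  $55–74k: 120 × 26 = 3120
  $75–154k: 300 × 31 = 9300
  $155k+: 180 × 17 = 3060
Adjusted estimate = 23,640 / 1,180 = 20.0339 → 20.0.

20.0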